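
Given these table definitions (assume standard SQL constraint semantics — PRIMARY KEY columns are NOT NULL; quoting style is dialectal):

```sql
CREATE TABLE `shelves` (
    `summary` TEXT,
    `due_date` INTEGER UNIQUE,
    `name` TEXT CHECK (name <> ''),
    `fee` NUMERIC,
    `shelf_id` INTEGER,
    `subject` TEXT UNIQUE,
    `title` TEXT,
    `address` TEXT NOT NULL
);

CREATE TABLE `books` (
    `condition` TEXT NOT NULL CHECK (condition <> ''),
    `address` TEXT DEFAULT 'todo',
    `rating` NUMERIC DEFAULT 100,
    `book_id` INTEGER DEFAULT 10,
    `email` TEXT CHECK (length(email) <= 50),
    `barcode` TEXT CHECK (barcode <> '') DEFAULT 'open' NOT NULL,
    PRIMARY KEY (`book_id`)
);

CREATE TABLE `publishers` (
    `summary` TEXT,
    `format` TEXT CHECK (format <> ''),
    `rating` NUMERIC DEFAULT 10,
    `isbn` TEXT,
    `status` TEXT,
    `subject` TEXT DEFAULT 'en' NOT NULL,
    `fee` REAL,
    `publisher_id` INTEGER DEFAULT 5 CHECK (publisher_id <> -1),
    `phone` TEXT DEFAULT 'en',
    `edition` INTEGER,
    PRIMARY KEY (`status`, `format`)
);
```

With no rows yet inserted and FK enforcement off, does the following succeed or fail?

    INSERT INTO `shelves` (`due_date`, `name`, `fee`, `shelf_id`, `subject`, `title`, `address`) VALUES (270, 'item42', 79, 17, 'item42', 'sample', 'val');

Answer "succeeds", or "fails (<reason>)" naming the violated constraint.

succeeds

NOT NULL columns: address is supplied.
CHECK constraints: 'item42' satisfies (name <> '').
No constraint is violated.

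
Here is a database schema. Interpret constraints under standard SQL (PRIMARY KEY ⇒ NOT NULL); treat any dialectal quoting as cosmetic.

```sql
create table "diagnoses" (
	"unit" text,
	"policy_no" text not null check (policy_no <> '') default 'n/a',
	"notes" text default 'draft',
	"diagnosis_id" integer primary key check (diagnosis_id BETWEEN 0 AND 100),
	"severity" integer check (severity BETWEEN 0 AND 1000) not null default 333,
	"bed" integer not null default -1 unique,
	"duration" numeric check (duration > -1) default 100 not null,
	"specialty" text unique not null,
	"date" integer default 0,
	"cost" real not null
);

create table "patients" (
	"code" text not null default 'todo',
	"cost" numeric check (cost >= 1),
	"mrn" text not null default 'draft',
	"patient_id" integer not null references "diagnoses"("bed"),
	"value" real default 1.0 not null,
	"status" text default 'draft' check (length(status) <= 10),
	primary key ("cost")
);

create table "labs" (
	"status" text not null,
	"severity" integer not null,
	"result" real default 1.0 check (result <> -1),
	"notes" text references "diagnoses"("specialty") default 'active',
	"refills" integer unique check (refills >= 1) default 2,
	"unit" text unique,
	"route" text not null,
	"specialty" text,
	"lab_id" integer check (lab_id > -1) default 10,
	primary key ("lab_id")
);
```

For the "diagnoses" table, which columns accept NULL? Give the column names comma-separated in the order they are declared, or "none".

unit, notes, date

- unit: no NOT NULL constraint applies → nullable.
- policy_no: declared NOT NULL → not nullable.
- notes: DEFAULT only fills an omitted column; an explicit NULL is still allowed → nullable.
- diagnosis_id: part of the PRIMARY KEY, which implies NOT NULL → not nullable.
- severity: declared NOT NULL → not nullable.
- bed: declared NOT NULL → not nullable.
- duration: declared NOT NULL → not nullable.
- specialty: declared NOT NULL → not nullable.
- date: DEFAULT only fills an omitted column; an explicit NULL is still allowed → nullable.
- cost: declared NOT NULL → not nullable.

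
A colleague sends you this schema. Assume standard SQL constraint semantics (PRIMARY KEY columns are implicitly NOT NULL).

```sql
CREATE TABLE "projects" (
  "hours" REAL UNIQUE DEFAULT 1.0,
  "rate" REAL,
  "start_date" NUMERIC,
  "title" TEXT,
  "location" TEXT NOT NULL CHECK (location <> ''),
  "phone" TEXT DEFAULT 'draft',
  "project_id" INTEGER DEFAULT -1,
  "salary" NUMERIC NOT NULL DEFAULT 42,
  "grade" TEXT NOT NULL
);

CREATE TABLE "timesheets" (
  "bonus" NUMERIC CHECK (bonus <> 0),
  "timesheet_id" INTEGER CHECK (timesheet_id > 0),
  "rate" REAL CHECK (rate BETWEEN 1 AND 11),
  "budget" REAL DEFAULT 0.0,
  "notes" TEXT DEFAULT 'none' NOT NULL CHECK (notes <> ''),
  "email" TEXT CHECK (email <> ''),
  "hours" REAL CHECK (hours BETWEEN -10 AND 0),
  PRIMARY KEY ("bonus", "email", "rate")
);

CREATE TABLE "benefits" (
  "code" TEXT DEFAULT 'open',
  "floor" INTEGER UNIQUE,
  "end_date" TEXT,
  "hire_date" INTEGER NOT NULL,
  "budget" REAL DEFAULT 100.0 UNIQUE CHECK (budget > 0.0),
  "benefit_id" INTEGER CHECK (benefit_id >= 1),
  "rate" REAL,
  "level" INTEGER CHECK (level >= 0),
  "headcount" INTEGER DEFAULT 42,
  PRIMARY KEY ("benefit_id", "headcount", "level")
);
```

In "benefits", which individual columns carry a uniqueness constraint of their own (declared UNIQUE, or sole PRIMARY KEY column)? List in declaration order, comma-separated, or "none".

- code: no UNIQUE or single-column PK constraint.
- floor: declared UNIQUE → unique.
- end_date: no UNIQUE or single-column PK constraint.
- hire_date: no UNIQUE or single-column PK constraint.
- budget: declared UNIQUE → unique.
- benefit_id: part of a composite PRIMARY KEY — only the tuple is unique, not this column on its own.
- rate: no UNIQUE or single-column PK constraint.
- level: part of a composite PRIMARY KEY — only the tuple is unique, not this column on its own.
- headcount: part of a composite PRIMARY KEY — only the tuple is unique, not this column on its own.

floor, budget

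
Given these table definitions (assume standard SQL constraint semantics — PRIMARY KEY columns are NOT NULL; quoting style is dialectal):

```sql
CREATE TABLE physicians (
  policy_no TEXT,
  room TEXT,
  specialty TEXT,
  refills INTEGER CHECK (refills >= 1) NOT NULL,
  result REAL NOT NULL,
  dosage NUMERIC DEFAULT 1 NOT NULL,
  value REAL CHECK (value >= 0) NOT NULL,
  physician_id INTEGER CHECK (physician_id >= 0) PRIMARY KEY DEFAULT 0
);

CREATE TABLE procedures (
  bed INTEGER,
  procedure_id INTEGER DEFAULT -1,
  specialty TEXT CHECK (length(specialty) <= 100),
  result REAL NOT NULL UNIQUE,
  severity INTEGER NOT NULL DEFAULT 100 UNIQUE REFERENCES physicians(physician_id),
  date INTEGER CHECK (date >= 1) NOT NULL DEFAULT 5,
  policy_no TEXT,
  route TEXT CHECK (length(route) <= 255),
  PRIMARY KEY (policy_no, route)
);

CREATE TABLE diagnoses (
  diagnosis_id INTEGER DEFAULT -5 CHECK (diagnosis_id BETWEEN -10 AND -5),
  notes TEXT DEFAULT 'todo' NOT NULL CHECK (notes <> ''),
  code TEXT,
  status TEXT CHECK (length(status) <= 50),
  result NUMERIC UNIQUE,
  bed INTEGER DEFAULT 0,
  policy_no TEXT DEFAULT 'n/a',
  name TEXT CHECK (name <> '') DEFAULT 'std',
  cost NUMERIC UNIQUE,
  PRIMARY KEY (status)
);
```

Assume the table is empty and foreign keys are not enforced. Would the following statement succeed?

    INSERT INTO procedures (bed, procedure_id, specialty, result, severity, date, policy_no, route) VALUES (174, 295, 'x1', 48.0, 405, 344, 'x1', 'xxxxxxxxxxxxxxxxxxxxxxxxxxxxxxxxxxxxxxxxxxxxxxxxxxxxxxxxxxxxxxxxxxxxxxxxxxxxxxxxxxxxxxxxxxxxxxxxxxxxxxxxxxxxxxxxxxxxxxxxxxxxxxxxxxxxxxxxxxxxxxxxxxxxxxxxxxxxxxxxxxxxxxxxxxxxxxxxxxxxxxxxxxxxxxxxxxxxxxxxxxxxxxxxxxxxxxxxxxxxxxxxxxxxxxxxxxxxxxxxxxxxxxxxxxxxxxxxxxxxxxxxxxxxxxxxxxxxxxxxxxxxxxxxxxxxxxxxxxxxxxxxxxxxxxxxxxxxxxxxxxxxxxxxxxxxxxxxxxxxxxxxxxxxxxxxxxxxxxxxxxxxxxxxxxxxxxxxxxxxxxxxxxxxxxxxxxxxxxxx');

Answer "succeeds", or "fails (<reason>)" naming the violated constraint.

fails (CHECK on route)

The value 'xxxxxxxxxxxxxxxxxxxxxxxxxxxxxxxxxxxxxxxxxxxxxxxxxxxxxxxxxxxxxxxxxxxxxxxxxxxxxxxxxxxxxxxxxxxxxxxxxxxxxxxxxxxxxxxxxxxxxxxxxxxxxxxxxxxxxxxxxxxxxxxxxxxxxxxxxxxxxxxxxxxxxxxxxxxxxxxxxxxxxxxxxxxxxxxxxxxxxxxxxxxxxxxxxxxxxxxxxxxxxxxxxxxxxxxxxxxxxxxxxxxxxxxxxxxxxxxxxxxxxxxxxxxxxxxxxxxxxxxxxxxxxxxxxxxxxxxxxxxxxxxxxxxxxxxxxxxxxxxxxxxxxxxxxxxxxxxxxxxxxxxxxxxxxxxxxxxxxxxxxxxxxxxxxxxxxxxxxxxxxxxxxxxxxxxxxxxxxxxx' for route violates CHECK (length(route) <= 255).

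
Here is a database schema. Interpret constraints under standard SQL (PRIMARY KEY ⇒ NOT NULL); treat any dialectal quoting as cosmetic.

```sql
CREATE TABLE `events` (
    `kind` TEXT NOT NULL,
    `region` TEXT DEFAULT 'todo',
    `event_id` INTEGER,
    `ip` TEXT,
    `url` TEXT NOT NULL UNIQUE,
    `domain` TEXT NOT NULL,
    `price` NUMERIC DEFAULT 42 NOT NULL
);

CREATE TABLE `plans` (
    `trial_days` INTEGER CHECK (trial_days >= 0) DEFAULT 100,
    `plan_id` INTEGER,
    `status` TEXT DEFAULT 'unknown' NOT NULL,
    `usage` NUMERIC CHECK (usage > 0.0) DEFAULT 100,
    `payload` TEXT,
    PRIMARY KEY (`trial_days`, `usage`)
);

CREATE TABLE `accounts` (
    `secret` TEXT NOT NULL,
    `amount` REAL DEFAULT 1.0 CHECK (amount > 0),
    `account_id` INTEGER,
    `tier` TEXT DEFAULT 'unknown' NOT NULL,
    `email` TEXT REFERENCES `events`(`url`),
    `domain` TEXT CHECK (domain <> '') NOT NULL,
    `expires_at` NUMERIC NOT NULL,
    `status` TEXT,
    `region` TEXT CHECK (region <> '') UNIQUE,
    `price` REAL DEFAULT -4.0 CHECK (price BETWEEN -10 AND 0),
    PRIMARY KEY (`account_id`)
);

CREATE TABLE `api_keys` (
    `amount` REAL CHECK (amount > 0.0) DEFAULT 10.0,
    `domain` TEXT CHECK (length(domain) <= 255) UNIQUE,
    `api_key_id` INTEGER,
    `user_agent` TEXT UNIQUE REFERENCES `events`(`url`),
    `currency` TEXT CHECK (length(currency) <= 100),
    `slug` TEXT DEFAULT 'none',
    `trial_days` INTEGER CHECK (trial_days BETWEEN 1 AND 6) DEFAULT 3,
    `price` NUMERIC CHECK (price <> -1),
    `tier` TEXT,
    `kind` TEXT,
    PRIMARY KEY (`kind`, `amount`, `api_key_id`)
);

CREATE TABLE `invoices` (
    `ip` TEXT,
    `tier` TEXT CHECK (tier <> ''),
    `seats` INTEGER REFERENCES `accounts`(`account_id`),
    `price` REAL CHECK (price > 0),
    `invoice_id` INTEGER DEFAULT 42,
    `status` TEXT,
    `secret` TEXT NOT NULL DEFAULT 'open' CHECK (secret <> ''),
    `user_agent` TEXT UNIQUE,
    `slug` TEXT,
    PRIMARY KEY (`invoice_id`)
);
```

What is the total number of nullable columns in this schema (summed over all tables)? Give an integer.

24

events: 3 nullable (region, event_id, ip — PK none and explicit NOT NULL columns excluded).
plans: 2 nullable (plan_id, payload — PK (trial_days, usage) and explicit NOT NULL columns excluded).
accounts: 5 nullable (amount, email, status, region, price — PK (account_id) and explicit NOT NULL columns excluded).
api_keys: 7 nullable (domain, user_agent, currency, slug, trial_days, price, tier — PK (kind, amount, api_key_id) and explicit NOT NULL columns excluded).
invoices: 7 nullable (ip, tier, seats, price, status, user_agent, slug — PK (invoice_id) and explicit NOT NULL columns excluded).
Total: 3 + 2 + 5 + 7 + 7 = 24.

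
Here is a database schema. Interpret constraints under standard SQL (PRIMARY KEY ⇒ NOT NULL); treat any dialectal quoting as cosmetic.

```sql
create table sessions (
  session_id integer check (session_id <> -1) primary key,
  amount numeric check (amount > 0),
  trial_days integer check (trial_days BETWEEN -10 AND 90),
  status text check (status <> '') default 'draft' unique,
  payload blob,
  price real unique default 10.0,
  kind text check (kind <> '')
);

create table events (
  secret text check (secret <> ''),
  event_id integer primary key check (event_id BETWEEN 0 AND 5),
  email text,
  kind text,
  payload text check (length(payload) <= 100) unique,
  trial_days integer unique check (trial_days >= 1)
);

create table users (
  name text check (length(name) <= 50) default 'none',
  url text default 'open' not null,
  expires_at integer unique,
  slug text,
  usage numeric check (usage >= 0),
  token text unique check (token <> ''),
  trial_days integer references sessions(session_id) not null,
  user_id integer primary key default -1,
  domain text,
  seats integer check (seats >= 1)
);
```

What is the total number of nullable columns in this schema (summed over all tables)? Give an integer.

sessions: 6 nullable (amount, trial_days, status, payload, price, kind — PK (session_id) and explicit NOT NULL columns excluded).
events: 5 nullable (secret, email, kind, payload, trial_days — PK (event_id) and explicit NOT NULL columns excluded).
users: 7 nullable (name, expires_at, slug, usage, token, domain, seats — PK (user_id) and explicit NOT NULL columns excluded).
Total: 6 + 5 + 7 = 18.

18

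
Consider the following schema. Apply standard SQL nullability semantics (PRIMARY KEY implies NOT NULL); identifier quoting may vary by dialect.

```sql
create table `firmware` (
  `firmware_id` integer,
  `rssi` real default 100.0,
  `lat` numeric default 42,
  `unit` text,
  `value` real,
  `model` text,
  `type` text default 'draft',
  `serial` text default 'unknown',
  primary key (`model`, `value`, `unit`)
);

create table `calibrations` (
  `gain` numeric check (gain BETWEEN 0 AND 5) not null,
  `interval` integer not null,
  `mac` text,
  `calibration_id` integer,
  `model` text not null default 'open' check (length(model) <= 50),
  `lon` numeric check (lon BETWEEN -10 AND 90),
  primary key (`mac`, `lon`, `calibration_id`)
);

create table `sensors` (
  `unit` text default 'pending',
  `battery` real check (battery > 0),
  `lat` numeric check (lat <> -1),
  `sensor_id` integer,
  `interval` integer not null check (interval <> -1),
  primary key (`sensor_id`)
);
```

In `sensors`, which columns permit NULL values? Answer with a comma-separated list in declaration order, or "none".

unit, battery, lat

- unit: DEFAULT only fills an omitted column; an explicit NULL is still allowed → nullable.
- battery: CHECK does not forbid NULL (a CHECK constraint passes when its expression is NULL) → nullable.
- lat: CHECK does not forbid NULL (a CHECK constraint passes when its expression is NULL) → nullable.
- sensor_id: part of the PRIMARY KEY, which implies NOT NULL → not nullable.
- interval: declared NOT NULL → not nullable.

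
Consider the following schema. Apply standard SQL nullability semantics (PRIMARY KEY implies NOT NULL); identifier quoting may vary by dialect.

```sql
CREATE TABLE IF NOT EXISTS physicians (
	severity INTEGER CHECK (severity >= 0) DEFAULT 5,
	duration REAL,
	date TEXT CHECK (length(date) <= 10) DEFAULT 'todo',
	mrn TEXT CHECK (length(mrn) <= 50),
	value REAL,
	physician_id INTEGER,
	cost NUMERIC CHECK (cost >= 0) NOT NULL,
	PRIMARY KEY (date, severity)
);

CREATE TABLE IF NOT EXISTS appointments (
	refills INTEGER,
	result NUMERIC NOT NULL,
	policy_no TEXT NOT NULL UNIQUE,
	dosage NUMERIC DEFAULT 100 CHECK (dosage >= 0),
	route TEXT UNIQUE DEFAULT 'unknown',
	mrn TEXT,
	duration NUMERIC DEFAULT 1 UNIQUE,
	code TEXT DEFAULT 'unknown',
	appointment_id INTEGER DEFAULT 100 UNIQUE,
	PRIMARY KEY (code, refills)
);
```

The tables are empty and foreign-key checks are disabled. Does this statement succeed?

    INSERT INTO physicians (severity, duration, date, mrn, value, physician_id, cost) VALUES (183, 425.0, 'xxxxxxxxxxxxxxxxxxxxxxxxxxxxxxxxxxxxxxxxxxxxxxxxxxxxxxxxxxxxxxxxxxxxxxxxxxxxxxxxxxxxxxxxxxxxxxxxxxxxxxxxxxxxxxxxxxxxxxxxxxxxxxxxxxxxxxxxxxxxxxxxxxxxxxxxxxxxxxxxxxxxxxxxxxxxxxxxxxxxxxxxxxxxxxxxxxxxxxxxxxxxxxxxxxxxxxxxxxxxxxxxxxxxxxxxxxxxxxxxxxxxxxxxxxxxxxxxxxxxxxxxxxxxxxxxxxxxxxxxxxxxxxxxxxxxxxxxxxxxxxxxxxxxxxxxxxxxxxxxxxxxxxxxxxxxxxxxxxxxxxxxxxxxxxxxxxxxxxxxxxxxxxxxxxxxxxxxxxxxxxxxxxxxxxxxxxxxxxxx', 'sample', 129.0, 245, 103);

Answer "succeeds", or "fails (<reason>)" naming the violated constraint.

fails (CHECK on date)

The value 'xxxxxxxxxxxxxxxxxxxxxxxxxxxxxxxxxxxxxxxxxxxxxxxxxxxxxxxxxxxxxxxxxxxxxxxxxxxxxxxxxxxxxxxxxxxxxxxxxxxxxxxxxxxxxxxxxxxxxxxxxxxxxxxxxxxxxxxxxxxxxxxxxxxxxxxxxxxxxxxxxxxxxxxxxxxxxxxxxxxxxxxxxxxxxxxxxxxxxxxxxxxxxxxxxxxxxxxxxxxxxxxxxxxxxxxxxxxxxxxxxxxxxxxxxxxxxxxxxxxxxxxxxxxxxxxxxxxxxxxxxxxxxxxxxxxxxxxxxxxxxxxxxxxxxxxxxxxxxxxxxxxxxxxxxxxxxxxxxxxxxxxxxxxxxxxxxxxxxxxxxxxxxxxxxxxxxxxxxxxxxxxxxxxxxxxxxxxxxxxx' for date violates CHECK (length(date) <= 10).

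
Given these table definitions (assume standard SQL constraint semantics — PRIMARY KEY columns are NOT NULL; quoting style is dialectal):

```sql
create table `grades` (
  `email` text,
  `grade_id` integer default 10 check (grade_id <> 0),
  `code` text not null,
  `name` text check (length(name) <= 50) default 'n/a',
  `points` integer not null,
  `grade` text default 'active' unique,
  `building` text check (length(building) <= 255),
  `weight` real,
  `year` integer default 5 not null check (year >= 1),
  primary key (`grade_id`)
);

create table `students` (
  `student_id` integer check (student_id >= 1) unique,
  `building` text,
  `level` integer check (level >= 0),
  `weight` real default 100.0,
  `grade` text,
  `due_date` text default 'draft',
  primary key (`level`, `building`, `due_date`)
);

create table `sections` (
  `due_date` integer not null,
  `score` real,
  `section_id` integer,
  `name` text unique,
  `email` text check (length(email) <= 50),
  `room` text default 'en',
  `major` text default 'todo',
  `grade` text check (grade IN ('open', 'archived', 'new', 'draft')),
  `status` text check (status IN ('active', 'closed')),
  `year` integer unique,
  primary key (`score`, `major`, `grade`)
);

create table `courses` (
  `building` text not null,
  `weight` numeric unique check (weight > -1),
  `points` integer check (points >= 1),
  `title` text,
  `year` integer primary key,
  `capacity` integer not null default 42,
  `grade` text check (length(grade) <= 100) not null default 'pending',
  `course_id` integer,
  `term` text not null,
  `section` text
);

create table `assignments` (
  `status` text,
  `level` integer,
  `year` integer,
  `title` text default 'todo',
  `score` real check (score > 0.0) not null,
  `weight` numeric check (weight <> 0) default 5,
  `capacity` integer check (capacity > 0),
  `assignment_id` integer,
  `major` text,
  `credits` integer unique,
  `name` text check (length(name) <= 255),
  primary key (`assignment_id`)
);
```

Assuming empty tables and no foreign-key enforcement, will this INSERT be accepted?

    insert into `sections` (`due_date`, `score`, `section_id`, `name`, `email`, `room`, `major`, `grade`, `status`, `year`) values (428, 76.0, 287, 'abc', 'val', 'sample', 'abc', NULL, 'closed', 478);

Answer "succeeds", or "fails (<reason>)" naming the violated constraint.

fails (NOT NULL on grade)

grade is explicitly set to NULL, but grade is part of the PRIMARY KEY (implied NOT NULL).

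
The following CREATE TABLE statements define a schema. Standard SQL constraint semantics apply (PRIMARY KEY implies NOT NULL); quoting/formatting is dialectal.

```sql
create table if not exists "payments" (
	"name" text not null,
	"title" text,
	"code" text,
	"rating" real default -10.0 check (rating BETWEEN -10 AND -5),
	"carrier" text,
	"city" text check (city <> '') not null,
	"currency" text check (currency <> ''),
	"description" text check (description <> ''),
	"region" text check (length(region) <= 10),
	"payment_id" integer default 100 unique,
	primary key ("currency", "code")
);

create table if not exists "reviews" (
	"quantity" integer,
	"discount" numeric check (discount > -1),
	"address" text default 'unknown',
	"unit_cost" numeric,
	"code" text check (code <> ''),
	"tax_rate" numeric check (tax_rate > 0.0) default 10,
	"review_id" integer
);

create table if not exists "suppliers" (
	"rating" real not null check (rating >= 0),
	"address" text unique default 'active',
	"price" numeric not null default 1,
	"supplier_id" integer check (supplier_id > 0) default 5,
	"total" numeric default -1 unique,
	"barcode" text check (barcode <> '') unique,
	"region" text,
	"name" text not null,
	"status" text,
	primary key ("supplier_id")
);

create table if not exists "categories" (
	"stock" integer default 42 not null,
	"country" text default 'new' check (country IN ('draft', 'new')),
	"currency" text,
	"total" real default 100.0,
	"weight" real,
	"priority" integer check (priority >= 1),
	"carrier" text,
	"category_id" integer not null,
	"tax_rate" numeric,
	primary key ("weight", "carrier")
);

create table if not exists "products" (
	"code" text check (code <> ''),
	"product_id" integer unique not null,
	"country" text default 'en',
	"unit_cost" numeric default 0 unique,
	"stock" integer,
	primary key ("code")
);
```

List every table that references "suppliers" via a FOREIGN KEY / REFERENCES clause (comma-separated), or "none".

No REFERENCES clause anywhere in the schema names suppliers.

none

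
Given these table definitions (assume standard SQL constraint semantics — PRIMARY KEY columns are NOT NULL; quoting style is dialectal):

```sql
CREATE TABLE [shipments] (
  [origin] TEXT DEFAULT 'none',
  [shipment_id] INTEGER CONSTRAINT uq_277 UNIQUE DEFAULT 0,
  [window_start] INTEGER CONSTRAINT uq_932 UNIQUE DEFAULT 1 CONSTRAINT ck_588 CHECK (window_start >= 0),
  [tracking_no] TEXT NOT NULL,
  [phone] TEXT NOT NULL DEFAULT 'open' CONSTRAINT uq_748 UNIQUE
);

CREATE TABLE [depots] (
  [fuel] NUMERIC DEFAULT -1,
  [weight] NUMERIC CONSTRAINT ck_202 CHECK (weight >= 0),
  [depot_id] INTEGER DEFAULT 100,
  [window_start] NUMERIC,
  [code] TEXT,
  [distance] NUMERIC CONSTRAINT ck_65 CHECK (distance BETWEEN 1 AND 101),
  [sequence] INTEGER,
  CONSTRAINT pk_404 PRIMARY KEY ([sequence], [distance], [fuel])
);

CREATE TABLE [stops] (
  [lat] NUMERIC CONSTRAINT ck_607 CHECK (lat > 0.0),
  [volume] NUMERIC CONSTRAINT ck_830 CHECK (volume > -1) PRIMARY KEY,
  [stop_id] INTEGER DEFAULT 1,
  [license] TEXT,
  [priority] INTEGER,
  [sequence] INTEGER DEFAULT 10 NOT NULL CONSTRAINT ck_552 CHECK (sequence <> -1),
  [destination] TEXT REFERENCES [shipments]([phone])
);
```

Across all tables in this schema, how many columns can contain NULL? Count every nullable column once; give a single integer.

shipments: 3 nullable (origin, shipment_id, window_start — PK none and explicit NOT NULL columns excluded).
depots: 4 nullable (weight, depot_id, window_start, code — PK (sequence, distance, fuel) and explicit NOT NULL columns excluded).
stops: 5 nullable (lat, stop_id, license, priority, destination — PK (volume) and explicit NOT NULL columns excluded).
Total: 3 + 4 + 5 = 12.

12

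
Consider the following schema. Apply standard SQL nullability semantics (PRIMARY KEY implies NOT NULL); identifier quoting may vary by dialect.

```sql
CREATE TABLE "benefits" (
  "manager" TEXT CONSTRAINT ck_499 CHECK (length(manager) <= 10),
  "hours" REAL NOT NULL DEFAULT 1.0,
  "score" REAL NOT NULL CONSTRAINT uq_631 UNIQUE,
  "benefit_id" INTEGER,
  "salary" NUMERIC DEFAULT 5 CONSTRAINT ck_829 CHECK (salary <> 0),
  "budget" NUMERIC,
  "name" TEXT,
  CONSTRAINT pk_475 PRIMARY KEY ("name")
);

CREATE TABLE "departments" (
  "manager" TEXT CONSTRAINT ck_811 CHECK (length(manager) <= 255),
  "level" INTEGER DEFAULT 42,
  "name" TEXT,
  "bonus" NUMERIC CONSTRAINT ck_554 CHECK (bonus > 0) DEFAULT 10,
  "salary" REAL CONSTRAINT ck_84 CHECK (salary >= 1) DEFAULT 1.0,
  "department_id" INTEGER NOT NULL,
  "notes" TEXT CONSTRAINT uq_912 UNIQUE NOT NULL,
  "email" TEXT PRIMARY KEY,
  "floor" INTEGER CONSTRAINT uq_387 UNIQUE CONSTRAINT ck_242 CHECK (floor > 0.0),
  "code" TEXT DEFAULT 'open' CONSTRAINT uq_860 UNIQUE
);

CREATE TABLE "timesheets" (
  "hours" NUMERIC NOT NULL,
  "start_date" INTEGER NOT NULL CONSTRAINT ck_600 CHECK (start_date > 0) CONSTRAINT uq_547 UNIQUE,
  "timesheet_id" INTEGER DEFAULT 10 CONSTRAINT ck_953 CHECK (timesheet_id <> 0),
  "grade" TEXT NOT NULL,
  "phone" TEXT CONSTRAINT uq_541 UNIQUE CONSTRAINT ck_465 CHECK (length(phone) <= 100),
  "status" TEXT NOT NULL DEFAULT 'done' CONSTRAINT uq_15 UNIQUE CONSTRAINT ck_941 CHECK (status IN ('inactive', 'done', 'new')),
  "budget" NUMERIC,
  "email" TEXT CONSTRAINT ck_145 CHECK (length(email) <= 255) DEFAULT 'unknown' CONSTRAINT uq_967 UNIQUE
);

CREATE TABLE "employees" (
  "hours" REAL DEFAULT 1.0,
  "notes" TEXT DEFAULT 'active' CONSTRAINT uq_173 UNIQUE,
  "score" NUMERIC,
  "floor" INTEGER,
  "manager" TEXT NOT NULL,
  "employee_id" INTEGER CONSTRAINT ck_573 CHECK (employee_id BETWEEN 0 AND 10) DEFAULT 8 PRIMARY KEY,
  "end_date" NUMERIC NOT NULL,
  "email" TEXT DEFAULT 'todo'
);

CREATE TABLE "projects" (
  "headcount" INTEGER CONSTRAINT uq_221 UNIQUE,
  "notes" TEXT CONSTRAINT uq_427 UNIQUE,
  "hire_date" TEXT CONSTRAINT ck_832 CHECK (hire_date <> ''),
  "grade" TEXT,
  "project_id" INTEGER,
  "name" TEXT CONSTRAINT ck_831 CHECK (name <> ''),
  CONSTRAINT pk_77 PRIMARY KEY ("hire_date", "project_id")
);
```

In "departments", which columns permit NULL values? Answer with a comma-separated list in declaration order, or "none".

- manager: CHECK does not forbid NULL (a CHECK constraint passes when its expression is NULL) → nullable.
- level: DEFAULT only fills an omitted column; an explicit NULL is still allowed → nullable.
- name: no NOT NULL constraint applies → nullable.
- bonus: CHECK does not forbid NULL (a CHECK constraint passes when its expression is NULL) → nullable.
- salary: CHECK does not forbid NULL (a CHECK constraint passes when its expression is NULL) → nullable.
- department_id: declared NOT NULL → not nullable.
- notes: declared NOT NULL → not nullable.
- email: part of the PRIMARY KEY, which implies NOT NULL → not nullable.
- floor: CHECK does not forbid NULL (a CHECK constraint passes when its expression is NULL) → nullable.
- code: UNIQUE does not imply NOT NULL → nullable.

manager, level, name, bonus, salary, floor, code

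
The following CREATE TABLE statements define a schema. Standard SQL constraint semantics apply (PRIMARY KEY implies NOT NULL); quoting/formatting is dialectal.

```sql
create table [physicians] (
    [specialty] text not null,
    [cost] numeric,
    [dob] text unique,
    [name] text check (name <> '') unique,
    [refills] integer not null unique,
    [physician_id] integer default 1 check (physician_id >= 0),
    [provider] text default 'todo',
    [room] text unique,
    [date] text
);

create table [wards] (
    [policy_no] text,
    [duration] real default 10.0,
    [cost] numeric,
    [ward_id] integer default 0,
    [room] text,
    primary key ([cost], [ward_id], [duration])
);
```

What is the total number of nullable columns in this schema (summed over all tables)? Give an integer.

physicians: 7 nullable (cost, dob, name, physician_id, provider, room, date — PK none and explicit NOT NULL columns excluded).
wards: 2 nullable (policy_no, room — PK (cost, ward_id, duration) and explicit NOT NULL columns excluded).
Total: 7 + 2 = 9.

9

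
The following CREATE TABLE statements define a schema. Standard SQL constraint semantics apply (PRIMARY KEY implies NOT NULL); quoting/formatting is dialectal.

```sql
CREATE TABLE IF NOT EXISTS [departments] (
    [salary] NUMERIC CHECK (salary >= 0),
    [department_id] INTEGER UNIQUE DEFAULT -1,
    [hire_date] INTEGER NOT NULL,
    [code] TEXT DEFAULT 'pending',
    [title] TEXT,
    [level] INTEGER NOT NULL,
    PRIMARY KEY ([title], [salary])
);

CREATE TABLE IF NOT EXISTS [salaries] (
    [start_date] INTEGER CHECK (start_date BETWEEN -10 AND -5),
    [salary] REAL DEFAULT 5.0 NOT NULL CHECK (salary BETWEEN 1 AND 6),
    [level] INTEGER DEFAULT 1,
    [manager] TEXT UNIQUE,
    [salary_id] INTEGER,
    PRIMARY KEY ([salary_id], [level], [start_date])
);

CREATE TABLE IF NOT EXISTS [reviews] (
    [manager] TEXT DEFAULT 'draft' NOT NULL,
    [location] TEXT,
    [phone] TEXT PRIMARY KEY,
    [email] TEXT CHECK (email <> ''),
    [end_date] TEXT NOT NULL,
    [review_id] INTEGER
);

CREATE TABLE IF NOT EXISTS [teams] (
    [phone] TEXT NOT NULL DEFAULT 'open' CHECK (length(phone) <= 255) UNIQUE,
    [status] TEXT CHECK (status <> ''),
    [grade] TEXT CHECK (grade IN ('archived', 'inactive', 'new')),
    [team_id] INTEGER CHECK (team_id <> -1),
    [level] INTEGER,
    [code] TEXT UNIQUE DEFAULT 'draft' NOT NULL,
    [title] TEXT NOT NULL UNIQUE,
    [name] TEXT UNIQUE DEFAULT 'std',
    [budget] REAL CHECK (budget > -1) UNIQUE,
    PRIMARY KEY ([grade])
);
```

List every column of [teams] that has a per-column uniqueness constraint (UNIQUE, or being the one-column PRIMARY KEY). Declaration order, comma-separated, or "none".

phone, grade, code, title, name, budget

- phone: declared UNIQUE → unique.
- status: no UNIQUE or single-column PK constraint.
- grade: single-column PRIMARY KEY → unique.
- team_id: no UNIQUE or single-column PK constraint.
- level: no UNIQUE or single-column PK constraint.
- code: declared UNIQUE → unique.
- title: declared UNIQUE → unique.
- name: declared UNIQUE → unique.
- budget: declared UNIQUE → unique.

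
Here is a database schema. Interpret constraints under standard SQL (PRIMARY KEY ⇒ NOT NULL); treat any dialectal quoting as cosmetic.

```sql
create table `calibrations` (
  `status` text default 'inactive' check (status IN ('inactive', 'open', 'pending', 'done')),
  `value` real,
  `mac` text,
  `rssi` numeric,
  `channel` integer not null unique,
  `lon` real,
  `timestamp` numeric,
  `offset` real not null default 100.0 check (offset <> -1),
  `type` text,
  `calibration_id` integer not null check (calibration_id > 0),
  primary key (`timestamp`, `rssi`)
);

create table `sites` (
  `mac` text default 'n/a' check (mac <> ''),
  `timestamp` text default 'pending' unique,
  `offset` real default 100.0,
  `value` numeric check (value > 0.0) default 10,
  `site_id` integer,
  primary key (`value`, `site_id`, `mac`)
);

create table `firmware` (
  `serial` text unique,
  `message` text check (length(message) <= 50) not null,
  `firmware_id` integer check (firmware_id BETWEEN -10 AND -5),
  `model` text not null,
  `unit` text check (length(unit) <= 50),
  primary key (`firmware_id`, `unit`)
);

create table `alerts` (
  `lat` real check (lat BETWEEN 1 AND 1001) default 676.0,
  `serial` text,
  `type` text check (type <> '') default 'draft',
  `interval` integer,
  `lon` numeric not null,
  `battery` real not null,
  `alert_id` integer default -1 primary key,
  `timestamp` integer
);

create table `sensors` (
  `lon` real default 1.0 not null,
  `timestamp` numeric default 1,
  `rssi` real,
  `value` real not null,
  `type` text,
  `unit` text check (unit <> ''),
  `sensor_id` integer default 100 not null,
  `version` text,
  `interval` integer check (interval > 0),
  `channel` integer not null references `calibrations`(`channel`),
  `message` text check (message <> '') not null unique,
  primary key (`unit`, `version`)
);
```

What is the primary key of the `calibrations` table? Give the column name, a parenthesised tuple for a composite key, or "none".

(timestamp, rssi)

A table-level PRIMARY KEY clause names 2 columns: timestamp, rssi.
This is a composite key — the combination is unique, not each column individually.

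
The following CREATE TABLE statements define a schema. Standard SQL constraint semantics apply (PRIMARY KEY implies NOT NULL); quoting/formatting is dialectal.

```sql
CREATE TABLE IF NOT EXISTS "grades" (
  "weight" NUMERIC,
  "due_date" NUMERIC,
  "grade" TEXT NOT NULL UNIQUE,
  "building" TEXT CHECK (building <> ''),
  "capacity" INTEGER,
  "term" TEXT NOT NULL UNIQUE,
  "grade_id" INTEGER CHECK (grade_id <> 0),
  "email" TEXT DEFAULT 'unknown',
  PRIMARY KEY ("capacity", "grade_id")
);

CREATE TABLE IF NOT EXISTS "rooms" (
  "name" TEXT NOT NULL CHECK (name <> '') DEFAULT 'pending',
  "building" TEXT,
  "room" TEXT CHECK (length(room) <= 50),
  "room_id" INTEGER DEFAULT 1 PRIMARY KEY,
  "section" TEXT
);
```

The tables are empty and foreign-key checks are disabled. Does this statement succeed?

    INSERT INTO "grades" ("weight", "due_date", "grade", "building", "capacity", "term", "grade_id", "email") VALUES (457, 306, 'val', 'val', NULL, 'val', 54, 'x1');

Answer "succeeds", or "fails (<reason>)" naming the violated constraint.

fails (NOT NULL on capacity)

capacity is explicitly set to NULL, but capacity is part of the PRIMARY KEY (implied NOT NULL).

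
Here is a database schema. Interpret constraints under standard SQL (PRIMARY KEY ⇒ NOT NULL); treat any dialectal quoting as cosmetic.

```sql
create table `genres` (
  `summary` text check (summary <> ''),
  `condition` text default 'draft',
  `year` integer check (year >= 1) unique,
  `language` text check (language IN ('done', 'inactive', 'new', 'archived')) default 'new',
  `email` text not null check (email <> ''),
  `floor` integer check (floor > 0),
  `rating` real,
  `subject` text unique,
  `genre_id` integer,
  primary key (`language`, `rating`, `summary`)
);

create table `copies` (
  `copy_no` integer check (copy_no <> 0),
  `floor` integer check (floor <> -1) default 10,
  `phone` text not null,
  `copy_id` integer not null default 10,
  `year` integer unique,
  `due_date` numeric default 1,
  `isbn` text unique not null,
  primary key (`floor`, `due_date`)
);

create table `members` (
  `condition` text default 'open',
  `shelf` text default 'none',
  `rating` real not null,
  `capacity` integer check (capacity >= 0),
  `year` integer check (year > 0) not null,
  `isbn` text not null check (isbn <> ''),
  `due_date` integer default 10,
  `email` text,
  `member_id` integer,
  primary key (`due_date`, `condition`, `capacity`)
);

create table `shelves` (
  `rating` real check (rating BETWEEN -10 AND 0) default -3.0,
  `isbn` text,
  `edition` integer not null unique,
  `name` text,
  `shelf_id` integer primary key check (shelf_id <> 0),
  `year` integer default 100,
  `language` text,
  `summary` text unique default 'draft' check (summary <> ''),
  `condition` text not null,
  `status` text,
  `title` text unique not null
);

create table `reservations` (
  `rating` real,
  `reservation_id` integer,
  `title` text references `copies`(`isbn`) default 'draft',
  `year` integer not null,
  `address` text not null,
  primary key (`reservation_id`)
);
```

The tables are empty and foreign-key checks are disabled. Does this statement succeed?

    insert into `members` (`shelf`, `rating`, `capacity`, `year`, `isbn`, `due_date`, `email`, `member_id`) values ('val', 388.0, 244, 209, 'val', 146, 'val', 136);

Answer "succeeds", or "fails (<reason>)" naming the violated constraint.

succeeds

NOT NULL columns: capacity is supplied; condition defaults to 'open'; due_date is supplied; isbn is supplied; rating is supplied; year is supplied.
CHECK constraints: 244 satisfies (capacity >= 0); 209 satisfies (year > 0); 'val' satisfies (isbn <> '').
No constraint is violated.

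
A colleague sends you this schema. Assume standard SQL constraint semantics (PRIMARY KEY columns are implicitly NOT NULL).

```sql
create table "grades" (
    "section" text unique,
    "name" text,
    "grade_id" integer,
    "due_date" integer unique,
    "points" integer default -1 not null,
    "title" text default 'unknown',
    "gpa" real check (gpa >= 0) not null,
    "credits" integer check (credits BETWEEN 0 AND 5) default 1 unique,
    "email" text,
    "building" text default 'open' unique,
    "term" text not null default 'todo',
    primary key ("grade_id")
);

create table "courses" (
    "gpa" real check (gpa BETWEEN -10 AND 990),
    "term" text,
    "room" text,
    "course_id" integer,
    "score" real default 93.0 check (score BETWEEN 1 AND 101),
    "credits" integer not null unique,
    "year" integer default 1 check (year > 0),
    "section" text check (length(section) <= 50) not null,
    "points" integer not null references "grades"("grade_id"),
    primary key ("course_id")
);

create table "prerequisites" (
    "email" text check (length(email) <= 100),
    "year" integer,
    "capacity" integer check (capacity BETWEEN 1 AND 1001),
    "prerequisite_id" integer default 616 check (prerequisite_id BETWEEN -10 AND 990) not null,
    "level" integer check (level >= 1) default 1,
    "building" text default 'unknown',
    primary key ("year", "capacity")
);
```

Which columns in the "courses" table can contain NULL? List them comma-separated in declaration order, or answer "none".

gpa, term, room, score, year

- gpa: CHECK does not forbid NULL (a CHECK constraint passes when its expression is NULL) → nullable.
- term: no NOT NULL constraint applies → nullable.
- room: no NOT NULL constraint applies → nullable.
- course_id: part of the PRIMARY KEY, which implies NOT NULL → not nullable.
- score: CHECK does not forbid NULL (a CHECK constraint passes when its expression is NULL) → nullable.
- credits: declared NOT NULL → not nullable.
- year: CHECK does not forbid NULL (a CHECK constraint passes when its expression is NULL) → nullable.
- section: declared NOT NULL → not nullable.
- points: declared NOT NULL → not nullable.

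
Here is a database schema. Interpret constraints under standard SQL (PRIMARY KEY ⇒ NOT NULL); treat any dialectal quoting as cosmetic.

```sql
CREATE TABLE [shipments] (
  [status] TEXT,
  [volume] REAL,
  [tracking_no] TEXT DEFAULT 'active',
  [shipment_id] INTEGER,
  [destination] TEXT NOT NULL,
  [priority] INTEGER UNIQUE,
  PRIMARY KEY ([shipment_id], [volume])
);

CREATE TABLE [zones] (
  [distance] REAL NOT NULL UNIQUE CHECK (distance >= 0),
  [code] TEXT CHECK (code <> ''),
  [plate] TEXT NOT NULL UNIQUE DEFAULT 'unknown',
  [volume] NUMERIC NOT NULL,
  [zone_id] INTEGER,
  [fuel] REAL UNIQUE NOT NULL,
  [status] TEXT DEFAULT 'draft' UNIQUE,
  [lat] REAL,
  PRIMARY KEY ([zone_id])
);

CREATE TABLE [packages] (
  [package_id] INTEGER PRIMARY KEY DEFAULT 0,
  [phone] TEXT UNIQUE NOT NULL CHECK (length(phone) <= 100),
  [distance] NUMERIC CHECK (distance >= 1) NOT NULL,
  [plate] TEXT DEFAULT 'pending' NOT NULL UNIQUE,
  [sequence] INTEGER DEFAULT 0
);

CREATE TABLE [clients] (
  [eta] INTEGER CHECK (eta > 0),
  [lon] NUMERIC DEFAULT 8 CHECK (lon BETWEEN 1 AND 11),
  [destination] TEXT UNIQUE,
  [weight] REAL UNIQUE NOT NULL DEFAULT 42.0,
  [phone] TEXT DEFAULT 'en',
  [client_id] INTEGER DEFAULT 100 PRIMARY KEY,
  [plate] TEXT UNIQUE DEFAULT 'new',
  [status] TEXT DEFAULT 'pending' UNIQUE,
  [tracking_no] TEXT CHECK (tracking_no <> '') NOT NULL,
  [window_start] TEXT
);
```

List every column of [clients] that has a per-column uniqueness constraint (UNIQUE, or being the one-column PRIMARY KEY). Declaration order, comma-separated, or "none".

- eta: no UNIQUE or single-column PK constraint.
- lon: no UNIQUE or single-column PK constraint.
- destination: declared UNIQUE → unique.
- weight: declared UNIQUE → unique.
- phone: no UNIQUE or single-column PK constraint.
- client_id: single-column PRIMARY KEY → unique.
- plate: declared UNIQUE → unique.
- status: declared UNIQUE → unique.
- tracking_no: no UNIQUE or single-column PK constraint.
- window_start: no UNIQUE or single-column PK constraint.

destination, weight, client_id, plate, status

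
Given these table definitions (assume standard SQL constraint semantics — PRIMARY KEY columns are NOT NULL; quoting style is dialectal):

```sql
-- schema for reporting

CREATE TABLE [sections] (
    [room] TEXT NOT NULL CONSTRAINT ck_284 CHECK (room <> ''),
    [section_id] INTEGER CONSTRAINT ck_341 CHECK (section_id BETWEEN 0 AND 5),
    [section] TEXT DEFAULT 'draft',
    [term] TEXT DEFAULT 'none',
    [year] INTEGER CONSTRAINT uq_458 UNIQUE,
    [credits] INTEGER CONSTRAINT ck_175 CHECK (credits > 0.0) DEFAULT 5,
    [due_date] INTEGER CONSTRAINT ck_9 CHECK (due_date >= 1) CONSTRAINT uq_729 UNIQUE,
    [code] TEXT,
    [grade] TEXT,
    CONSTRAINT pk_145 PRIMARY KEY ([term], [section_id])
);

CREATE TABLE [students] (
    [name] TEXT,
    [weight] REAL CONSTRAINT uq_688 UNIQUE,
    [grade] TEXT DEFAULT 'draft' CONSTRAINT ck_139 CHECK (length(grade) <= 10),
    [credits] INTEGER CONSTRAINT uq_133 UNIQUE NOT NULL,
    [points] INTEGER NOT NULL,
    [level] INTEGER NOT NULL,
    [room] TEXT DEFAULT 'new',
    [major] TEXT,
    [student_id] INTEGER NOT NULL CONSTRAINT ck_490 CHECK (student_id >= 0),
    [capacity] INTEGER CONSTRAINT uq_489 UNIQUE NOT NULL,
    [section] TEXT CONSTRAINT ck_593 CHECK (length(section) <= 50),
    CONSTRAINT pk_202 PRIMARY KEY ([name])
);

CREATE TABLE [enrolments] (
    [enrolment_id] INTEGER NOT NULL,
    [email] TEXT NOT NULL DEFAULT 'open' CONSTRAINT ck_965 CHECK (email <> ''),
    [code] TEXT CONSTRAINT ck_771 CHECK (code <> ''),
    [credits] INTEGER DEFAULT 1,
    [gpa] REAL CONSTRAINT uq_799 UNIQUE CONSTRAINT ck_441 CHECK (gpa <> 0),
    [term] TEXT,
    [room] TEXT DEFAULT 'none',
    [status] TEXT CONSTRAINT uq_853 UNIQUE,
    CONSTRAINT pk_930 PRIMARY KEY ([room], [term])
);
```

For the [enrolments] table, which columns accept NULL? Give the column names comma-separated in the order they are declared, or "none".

- enrolment_id: declared NOT NULL → not nullable.
- email: declared NOT NULL → not nullable.
- code: CHECK does not forbid NULL (a CHECK constraint passes when its expression is NULL) → nullable.
- credits: DEFAULT only fills an omitted column; an explicit NULL is still allowed → nullable.
- gpa: CHECK does not forbid NULL (a CHECK constraint passes when its expression is NULL) → nullable.
- term: part of the PRIMARY KEY, which implies NOT NULL → not nullable.
- room: part of the PRIMARY KEY, which implies NOT NULL → not nullable.
- status: UNIQUE does not imply NOT NULL → nullable.

code, credits, gpa, status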